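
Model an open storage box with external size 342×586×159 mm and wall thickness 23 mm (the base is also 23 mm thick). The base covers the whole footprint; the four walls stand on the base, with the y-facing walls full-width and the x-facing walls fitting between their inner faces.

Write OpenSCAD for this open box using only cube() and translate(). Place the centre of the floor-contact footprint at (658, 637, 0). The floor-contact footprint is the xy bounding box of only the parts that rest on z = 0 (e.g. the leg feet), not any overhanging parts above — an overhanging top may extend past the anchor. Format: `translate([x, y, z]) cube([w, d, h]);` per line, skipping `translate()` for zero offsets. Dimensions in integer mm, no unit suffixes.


translate([487, 344, 0]) cube([342, 586, 23]);
translate([487, 344, 23]) cube([342, 23, 136]);
translate([487, 907, 23]) cube([342, 23, 136]);
translate([487, 367, 23]) cube([23, 540, 136]);
translate([806, 367, 23]) cube([23, 540, 136]);


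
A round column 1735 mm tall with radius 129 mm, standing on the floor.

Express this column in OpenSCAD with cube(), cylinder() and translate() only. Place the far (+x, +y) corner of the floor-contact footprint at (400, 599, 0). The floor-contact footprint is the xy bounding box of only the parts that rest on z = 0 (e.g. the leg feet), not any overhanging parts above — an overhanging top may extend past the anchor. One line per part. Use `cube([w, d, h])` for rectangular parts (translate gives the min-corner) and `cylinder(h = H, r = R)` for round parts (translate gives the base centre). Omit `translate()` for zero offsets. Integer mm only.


translate([271, 470, 0]) cylinder(h = 1735, r = 129);


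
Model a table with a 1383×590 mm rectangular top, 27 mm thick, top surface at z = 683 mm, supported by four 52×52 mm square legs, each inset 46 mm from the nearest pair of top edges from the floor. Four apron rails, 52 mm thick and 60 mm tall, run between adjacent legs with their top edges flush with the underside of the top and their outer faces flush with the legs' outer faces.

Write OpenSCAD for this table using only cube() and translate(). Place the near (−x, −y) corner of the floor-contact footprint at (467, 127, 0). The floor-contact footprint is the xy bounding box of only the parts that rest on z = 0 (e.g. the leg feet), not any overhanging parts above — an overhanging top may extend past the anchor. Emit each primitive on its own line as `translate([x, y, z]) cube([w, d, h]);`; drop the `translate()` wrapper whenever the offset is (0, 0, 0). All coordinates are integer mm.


// leg_h = 683 - 27 = 656
// apron z = 656 - 60 = 596
translate([421, 81, 656]) cube([1383, 590, 27]);
translate([467, 127, 0]) cube([52, 52, 656]);
translate([1706, 127, 0]) cube([52, 52, 656]);
translate([467, 573, 0]) cube([52, 52, 656]);
translate([1706, 573, 0]) cube([52, 52, 656]);
translate([519, 127, 596]) cube([1187, 52, 60]);
translate([519, 573, 596]) cube([1187, 52, 60]);
translate([467, 179, 596]) cube([52, 394, 60]);
translate([1706, 179, 596]) cube([52, 394, 60]);


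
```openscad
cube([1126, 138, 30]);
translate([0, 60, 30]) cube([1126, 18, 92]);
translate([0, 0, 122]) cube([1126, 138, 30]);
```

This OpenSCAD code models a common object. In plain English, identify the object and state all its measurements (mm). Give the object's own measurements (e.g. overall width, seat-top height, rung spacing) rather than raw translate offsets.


An I-beam lying along x, 1126 mm long. Overall section height 152 mm. Two flanges 138 mm wide (y) and 30 mm thick, one on the floor and one at the top; a web 18 mm thick runs between them, centred on the flange width.


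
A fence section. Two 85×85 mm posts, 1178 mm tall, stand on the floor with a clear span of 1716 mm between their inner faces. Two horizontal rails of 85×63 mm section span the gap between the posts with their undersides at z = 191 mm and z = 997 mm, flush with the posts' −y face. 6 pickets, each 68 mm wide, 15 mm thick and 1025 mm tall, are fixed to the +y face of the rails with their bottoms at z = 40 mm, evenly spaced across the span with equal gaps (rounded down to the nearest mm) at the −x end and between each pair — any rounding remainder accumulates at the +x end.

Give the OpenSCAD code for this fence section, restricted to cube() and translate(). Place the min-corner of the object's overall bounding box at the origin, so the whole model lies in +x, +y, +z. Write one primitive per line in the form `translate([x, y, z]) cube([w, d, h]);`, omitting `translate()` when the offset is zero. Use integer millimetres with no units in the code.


cube([85, 85, 1178]);
translate([1801, 0, 0]) cube([85, 85, 1178]);
translate([85, 0, 191]) cube([1716, 85, 63]);
translate([85, 0, 997]) cube([1716, 85, 63]);
translate([271, 85, 40]) cube([68, 15, 1025]);
translate([525, 85, 40]) cube([68, 15, 1025]);
translate([779, 85, 40]) cube([68, 15, 1025]);
translate([1033, 85, 40]) cube([68, 15, 1025]);
translate([1287, 85, 40]) cube([68, 15, 1025]);
translate([1541, 85, 40]) cube([68, 15, 1025]);


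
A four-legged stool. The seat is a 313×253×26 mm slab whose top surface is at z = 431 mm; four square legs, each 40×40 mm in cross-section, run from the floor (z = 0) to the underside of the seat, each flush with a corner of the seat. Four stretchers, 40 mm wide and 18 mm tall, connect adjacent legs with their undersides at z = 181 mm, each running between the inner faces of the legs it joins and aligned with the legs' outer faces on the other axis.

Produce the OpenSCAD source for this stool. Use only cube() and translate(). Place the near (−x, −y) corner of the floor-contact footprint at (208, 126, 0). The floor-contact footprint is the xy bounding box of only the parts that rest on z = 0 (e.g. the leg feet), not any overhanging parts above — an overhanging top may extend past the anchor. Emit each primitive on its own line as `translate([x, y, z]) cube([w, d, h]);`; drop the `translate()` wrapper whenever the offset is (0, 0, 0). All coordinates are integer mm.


// leg_h = 431 - 26 = 405
// stretcher span = 313 - 2*40 = 233
translate([208, 126, 405]) cube([313, 253, 26]);
translate([208, 126, 0]) cube([40, 40, 405]);
translate([481, 126, 0]) cube([40, 40, 405]);
translate([208, 339, 0]) cube([40, 40, 405]);
translate([481, 339, 0]) cube([40, 40, 405]);
translate([248, 126, 181]) cube([233, 40, 18]);
translate([248, 339, 181]) cube([233, 40, 18]);
translate([208, 166, 181]) cube([40, 173, 18]);
translate([481, 166, 181]) cube([40, 173, 18]);


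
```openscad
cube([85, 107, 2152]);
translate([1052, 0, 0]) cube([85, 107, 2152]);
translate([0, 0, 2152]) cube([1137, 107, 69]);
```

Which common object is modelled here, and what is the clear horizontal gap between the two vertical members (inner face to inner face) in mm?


A door frame. The clear opening width is 967 mm.

Two 2152 mm tall posts with a header on top — a door frame. The left jamb is 85 mm wide at x = 0; the right jamb starts at x = 1052. The clear opening is 1052 − 85 = 967 mm.


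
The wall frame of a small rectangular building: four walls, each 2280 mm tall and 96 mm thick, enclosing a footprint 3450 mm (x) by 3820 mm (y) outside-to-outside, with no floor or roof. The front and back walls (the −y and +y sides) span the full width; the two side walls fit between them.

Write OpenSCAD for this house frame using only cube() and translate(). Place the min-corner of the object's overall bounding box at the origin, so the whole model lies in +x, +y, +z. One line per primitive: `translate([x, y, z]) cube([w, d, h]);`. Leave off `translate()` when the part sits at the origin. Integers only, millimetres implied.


cube([3450, 96, 2280]);
translate([0, 3724, 0]) cube([3450, 96, 2280]);
translate([0, 96, 0]) cube([96, 3628, 2280]);
translate([3354, 96, 0]) cube([96, 3628, 2280]);


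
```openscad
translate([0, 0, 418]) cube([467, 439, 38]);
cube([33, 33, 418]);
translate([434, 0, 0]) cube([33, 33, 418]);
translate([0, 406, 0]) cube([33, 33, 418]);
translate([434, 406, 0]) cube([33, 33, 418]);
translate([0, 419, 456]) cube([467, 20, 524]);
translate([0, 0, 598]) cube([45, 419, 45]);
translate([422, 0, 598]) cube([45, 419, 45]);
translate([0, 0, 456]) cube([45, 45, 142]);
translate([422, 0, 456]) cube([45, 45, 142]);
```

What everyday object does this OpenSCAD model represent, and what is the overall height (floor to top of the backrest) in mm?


A chair. The overall height is 980 mm.

A slab on four corner posts with a tall panel at the back — a chair. The seat slab sits at z = 418 with thickness 38, and the 524 mm backrest starts at the seat top, so the overall height is 418 + 38 + 524 = 980 mm.


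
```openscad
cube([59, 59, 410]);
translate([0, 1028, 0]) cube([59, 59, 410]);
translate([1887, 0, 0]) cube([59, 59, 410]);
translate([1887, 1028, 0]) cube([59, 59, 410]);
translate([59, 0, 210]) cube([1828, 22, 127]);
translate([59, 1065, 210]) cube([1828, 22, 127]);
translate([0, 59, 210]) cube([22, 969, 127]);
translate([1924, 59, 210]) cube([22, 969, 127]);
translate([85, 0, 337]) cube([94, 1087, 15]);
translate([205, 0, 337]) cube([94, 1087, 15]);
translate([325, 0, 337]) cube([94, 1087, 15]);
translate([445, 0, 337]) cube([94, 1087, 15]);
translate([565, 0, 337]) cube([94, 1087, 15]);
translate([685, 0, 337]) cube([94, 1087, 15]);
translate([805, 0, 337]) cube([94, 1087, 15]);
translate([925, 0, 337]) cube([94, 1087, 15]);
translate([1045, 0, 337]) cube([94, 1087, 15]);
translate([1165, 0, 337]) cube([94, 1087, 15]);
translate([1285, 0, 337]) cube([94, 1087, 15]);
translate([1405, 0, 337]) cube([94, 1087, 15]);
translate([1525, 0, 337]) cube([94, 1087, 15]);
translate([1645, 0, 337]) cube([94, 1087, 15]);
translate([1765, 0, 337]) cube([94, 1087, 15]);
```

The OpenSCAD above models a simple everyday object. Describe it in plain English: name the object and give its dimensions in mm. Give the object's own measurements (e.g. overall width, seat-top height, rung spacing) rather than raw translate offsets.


A bed frame 1946 mm long (x) by 1087 mm wide (y). Four 59×59 mm corner posts, 410 mm tall, at the corners of the footprint. Four rails of 22 mm thickness and 127 mm height run between adjacent posts with their undersides at z = 210 mm, their outer faces flush with the outside of the frame (the two x-running rails run between the posts' inner faces; the two y-running rails run between the posts' inner faces). 15 slats, each 94 mm wide (x) and 15 mm thick, lie across the top of the two x-running rails, running the full 1087 mm width of the frame in y; along x they sit between the end posts with a 26 mm gap after the −x posts and between neighbouring slats, leaving 28 mm before the +x posts.


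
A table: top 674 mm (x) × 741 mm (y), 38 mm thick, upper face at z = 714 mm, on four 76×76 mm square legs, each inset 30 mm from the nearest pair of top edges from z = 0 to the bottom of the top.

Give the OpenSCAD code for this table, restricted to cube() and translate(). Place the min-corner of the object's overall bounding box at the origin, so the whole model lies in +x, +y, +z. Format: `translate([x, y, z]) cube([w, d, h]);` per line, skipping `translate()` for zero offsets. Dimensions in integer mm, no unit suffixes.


// leg_h = 714 - 38 = 676
translate([0, 0, 676]) cube([674, 741, 38]);
translate([30, 30, 0]) cube([76, 76, 676]);
translate([568, 30, 0]) cube([76, 76, 676]);
translate([30, 635, 0]) cube([76, 76, 676]);
translate([568, 635, 0]) cube([76, 76, 676]);


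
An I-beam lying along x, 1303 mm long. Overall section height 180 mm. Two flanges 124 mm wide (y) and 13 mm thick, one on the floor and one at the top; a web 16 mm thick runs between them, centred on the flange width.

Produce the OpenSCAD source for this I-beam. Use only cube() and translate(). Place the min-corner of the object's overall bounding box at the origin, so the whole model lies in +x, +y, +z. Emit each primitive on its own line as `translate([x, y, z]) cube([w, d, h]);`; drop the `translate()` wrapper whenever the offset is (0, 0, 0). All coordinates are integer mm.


cube([1303, 124, 13]);
translate([0, 54, 13]) cube([1303, 16, 154]);
translate([0, 0, 167]) cube([1303, 124, 13]);


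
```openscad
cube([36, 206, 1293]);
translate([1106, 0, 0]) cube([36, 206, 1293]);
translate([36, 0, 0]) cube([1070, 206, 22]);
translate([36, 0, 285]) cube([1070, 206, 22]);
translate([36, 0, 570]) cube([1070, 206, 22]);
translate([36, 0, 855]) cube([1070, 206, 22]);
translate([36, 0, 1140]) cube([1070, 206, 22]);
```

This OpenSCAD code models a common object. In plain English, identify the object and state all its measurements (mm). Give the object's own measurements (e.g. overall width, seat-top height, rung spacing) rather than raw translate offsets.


An open bookshelf. Two side panels, each 36 mm thick, 206 mm deep and 1293 mm tall, stand 1142 mm apart (outside-to-outside). Between them sit 5 shelves, each 22 mm thick and 206 mm deep, spanning the full gap between the sides. The bottom shelf rests on the floor (its underside at z = 0) and the clear gap between one shelf's top and the next shelf's underside is 263 mm.


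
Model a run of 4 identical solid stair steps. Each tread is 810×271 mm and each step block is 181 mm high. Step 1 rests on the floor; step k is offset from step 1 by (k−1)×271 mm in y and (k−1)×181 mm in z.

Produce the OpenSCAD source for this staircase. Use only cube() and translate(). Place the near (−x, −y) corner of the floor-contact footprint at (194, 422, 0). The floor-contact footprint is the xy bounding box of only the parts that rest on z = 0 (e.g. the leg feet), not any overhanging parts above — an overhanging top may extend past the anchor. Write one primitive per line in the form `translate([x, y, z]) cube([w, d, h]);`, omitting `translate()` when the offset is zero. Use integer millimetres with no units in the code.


translate([194, 422, 0]) cube([810, 271, 181]);
translate([194, 693, 181]) cube([810, 271, 181]);
translate([194, 964, 362]) cube([810, 271, 181]);
translate([194, 1235, 543]) cube([810, 271, 181]);


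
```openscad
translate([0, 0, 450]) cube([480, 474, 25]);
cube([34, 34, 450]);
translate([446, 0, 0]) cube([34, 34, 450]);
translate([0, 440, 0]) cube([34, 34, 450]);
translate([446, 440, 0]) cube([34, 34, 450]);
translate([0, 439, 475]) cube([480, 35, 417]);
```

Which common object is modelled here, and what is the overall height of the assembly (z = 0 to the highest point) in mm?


A chair. The overall height is 892 mm.

A slab on four corner posts with a tall panel at the back — a chair. The seat slab sits at z = 450 with thickness 25, and the 417 mm backrest starts at the seat top, so the overall height is 450 + 25 + 417 = 892 mm.


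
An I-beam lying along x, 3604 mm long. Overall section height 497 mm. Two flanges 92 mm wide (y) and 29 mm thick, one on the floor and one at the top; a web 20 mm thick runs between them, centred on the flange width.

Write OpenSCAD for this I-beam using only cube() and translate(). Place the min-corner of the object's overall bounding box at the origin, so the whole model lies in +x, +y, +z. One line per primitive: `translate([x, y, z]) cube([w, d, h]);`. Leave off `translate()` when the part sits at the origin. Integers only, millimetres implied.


cube([3604, 92, 29]);
translate([0, 36, 29]) cube([3604, 20, 439]);
translate([0, 0, 468]) cube([3604, 92, 29]);


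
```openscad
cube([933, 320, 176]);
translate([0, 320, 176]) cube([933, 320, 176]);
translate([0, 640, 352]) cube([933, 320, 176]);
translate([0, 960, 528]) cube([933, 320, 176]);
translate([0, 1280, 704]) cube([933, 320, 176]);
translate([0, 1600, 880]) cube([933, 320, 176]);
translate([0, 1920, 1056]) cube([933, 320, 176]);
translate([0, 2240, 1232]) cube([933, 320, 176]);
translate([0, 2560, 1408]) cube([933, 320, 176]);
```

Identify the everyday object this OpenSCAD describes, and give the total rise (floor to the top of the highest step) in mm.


A staircase. The total rise is 1584 mm.

9 identical blocks, each offset up and back from the previous — a staircase. Each step is 176 mm tall and there are 9 of them, so the total rise is 9 × 176 = 1584 mm.


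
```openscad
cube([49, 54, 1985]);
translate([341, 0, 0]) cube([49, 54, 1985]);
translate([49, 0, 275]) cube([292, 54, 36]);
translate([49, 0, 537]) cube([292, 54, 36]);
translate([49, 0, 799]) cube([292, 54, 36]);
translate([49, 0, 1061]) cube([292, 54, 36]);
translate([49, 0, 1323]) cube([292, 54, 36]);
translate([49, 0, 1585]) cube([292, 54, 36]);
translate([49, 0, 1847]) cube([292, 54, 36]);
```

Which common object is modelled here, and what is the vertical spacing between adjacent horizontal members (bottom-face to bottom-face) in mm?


A ladder. The rung spacing is 262 mm.

Two tall 49×54 posts with 7 short bars between them — a ladder. Adjacent rungs sit at z = 275 and z = 537, so the spacing is 537 − 275 = 262 mm.


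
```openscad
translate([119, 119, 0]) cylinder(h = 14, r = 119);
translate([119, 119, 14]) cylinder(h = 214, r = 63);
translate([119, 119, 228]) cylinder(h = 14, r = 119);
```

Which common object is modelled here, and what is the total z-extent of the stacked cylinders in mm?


A spool. The overall height is 242 mm.

Three coaxial cylinders, large–small–large — a spool. Two 14 mm flanges and a 214 mm core give 14 + 214 + 14 = 242 mm.


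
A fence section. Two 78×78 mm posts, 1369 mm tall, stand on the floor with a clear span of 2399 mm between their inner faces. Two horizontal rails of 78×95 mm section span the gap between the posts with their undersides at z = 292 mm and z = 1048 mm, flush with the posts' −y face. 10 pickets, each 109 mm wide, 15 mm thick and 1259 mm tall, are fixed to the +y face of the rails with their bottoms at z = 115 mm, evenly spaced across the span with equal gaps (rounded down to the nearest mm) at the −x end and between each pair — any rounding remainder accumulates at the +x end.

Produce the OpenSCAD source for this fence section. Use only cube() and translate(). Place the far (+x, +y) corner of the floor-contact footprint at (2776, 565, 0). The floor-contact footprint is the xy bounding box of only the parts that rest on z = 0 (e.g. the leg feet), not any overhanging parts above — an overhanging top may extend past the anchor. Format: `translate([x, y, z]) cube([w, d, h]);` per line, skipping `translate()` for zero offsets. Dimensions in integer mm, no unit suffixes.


translate([221, 487, 0]) cube([78, 78, 1369]);
translate([2698, 487, 0]) cube([78, 78, 1369]);
translate([299, 487, 292]) cube([2399, 78, 95]);
translate([299, 487, 1048]) cube([2399, 78, 95]);
translate([418, 565, 115]) cube([109, 15, 1259]);
translate([646, 565, 115]) cube([109, 15, 1259]);
translate([874, 565, 115]) cube([109, 15, 1259]);
translate([1102, 565, 115]) cube([109, 15, 1259]);
translate([1330, 565, 115]) cube([109, 15, 1259]);
translate([1558, 565, 115]) cube([109, 15, 1259]);
translate([1786, 565, 115]) cube([109, 15, 1259]);
translate([2014, 565, 115]) cube([109, 15, 1259]);
translate([2242, 565, 115]) cube([109, 15, 1259]);
translate([2470, 565, 115]) cube([109, 15, 1259]);


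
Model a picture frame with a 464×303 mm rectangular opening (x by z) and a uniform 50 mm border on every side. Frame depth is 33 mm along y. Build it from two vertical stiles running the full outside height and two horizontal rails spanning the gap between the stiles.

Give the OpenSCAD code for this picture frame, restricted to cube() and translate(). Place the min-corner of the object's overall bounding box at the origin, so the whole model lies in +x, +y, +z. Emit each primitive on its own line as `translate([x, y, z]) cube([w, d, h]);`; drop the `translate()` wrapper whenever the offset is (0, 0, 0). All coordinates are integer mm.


cube([50, 33, 403]);
translate([514, 0, 0]) cube([50, 33, 403]);
translate([50, 0, 0]) cube([464, 33, 50]);
translate([50, 0, 353]) cube([464, 33, 50]);


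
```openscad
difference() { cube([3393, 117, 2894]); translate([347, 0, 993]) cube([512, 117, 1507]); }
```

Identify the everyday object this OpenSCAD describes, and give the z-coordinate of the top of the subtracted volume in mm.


A wall with a window opening. The window head height is 2500 mm.

A wall with a rectangular opening subtracted — a window. Sill at z = 993, opening 1507 mm tall, so the head is at 993 + 1507 = 2500 mm.


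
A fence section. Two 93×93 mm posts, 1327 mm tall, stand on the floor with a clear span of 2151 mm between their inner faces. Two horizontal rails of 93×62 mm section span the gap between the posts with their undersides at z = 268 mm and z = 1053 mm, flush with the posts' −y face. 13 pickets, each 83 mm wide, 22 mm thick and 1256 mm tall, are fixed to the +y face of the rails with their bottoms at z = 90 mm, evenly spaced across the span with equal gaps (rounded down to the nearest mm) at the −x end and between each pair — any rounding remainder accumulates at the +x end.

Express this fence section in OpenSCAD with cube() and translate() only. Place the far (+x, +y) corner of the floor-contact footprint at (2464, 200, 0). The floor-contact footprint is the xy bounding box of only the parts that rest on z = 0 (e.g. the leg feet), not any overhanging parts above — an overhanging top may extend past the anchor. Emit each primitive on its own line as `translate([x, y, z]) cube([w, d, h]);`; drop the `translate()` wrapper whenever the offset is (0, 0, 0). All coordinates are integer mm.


translate([127, 107, 0]) cube([93, 93, 1327]);
translate([2371, 107, 0]) cube([93, 93, 1327]);
translate([220, 107, 268]) cube([2151, 93, 62]);
translate([220, 107, 1053]) cube([2151, 93, 62]);
translate([296, 200, 90]) cube([83, 22, 1256]);
translate([455, 200, 90]) cube([83, 22, 1256]);
translate([614, 200, 90]) cube([83, 22, 1256]);
translate([773, 200, 90]) cube([83, 22, 1256]);
translate([932, 200, 90]) cube([83, 22, 1256]);
translate([1091, 200, 90]) cube([83, 22, 1256]);
translate([1250, 200, 90]) cube([83, 22, 1256]);
translate([1409, 200, 90]) cube([83, 22, 1256]);
translate([1568, 200, 90]) cube([83, 22, 1256]);
translate([1727, 200, 90]) cube([83, 22, 1256]);
translate([1886, 200, 90]) cube([83, 22, 1256]);
translate([2045, 200, 90]) cube([83, 22, 1256]);
translate([2204, 200, 90]) cube([83, 22, 1256]);


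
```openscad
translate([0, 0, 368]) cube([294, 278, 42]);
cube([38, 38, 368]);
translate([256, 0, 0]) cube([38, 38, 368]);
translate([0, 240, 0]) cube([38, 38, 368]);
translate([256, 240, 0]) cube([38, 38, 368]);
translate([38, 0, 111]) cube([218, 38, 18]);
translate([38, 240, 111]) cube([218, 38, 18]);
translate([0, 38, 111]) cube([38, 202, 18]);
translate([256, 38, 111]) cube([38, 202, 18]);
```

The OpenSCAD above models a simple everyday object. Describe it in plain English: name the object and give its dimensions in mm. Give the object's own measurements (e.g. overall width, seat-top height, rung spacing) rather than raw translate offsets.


A four-legged stool. The seat is a 294×278×42 mm slab whose top surface is at z = 410 mm; four square legs, each 38×38 mm in cross-section, run from the floor (z = 0) to the underside of the seat, each flush with a corner of the seat. Four stretchers, 38 mm wide and 18 mm tall, connect adjacent legs with their undersides at z = 111 mm, each running between the inner faces of the legs it joins and aligned with the legs' outer faces on the other axis.


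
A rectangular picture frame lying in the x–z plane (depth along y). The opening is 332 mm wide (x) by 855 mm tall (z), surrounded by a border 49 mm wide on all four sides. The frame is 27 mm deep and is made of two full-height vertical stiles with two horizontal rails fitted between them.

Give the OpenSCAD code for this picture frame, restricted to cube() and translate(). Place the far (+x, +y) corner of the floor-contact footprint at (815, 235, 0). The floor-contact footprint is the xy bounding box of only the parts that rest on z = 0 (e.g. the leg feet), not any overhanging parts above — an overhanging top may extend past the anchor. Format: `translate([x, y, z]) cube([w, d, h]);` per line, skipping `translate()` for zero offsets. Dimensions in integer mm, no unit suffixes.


translate([385, 208, 0]) cube([49, 27, 953]);
translate([766, 208, 0]) cube([49, 27, 953]);
translate([434, 208, 0]) cube([332, 27, 49]);
translate([434, 208, 904]) cube([332, 27, 49]);


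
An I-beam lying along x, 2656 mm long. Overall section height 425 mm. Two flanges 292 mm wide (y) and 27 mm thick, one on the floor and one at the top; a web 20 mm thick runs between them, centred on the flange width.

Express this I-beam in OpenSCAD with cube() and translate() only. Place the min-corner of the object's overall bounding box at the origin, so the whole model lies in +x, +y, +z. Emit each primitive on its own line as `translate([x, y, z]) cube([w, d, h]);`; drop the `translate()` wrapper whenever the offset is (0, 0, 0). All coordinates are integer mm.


cube([2656, 292, 27]);
translate([0, 136, 27]) cube([2656, 20, 371]);
translate([0, 0, 398]) cube([2656, 292, 27]);


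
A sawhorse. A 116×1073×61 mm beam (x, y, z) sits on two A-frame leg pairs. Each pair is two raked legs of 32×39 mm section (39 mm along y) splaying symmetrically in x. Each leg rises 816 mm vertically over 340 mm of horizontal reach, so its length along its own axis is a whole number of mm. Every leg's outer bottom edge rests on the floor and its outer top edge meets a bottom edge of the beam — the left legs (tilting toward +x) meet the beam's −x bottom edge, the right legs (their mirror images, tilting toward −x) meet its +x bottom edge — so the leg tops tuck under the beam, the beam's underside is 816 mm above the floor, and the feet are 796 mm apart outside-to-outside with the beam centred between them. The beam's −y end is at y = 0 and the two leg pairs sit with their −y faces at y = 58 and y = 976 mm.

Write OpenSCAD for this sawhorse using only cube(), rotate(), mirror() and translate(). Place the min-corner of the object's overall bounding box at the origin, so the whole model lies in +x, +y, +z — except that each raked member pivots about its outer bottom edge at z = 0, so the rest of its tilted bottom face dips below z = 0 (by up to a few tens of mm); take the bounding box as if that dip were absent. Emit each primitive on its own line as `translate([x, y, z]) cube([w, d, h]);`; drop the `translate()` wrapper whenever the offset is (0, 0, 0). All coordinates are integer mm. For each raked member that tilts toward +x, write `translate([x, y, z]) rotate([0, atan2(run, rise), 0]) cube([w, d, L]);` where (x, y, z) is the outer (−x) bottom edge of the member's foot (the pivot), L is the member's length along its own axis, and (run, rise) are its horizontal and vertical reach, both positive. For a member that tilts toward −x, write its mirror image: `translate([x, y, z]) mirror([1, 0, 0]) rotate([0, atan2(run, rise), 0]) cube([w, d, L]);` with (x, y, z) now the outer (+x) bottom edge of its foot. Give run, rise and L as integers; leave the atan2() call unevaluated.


// leg length = √(340² + 816²) = 884
// right-leg outer foot x = 2·340 + 116 = 796
// beam min-corner = (340, 0, 816)
translate([340, 0, 816]) cube([116, 1073, 61]);
translate([0, 58, 0]) rotate([0, atan2(340, 816), 0]) cube([32, 39, 884]);
translate([796, 58, 0]) mirror([1, 0, 0]) rotate([0, atan2(340, 816), 0]) cube([32, 39, 884]);
translate([0, 976, 0]) rotate([0, atan2(340, 816), 0]) cube([32, 39, 884]);
translate([796, 976, 0]) mirror([1, 0, 0]) rotate([0, atan2(340, 816), 0]) cube([32, 39, 884]);


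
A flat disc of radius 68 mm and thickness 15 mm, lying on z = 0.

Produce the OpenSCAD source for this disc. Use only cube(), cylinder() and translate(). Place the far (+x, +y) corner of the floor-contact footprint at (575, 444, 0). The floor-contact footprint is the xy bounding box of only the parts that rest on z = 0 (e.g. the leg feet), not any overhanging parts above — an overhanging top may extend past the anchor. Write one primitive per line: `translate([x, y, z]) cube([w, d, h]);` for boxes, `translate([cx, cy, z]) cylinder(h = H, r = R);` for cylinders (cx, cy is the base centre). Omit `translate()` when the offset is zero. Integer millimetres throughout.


translate([507, 376, 0]) cylinder(h = 15, r = 68);


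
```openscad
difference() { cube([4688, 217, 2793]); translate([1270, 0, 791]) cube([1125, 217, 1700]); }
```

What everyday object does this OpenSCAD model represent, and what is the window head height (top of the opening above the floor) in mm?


A wall with a window opening. The window head height is 2491 mm.

A wall with a rectangular opening subtracted — a window. Sill at z = 791, opening 1700 mm tall, so the head is at 791 + 1700 = 2491 mm.


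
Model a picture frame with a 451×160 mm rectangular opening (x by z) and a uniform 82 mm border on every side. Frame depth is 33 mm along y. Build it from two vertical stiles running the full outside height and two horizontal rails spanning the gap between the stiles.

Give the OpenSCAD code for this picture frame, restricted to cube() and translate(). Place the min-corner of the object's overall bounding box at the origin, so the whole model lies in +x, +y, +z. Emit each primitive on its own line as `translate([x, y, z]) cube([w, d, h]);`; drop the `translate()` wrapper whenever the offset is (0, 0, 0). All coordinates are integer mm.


cube([82, 33, 324]);
translate([533, 0, 0]) cube([82, 33, 324]);
translate([82, 0, 0]) cube([451, 33, 82]);
translate([82, 0, 242]) cube([451, 33, 82]);


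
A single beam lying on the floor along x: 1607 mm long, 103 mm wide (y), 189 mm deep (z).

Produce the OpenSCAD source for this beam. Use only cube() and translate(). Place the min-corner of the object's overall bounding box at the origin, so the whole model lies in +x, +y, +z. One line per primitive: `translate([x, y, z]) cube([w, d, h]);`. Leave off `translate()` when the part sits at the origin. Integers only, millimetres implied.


cube([1607, 103, 189]);


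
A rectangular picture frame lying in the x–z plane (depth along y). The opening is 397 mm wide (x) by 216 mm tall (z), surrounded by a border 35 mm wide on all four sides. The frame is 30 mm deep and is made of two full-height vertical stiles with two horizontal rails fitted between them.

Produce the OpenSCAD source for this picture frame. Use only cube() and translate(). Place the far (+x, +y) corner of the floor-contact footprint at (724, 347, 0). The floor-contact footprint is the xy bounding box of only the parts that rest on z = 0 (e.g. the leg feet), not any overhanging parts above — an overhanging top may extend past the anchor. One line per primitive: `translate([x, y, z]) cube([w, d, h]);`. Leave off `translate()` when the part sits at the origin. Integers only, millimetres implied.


translate([257, 317, 0]) cube([35, 30, 286]);
translate([689, 317, 0]) cube([35, 30, 286]);
translate([292, 317, 0]) cube([397, 30, 35]);
translate([292, 317, 251]) cube([397, 30, 35]);


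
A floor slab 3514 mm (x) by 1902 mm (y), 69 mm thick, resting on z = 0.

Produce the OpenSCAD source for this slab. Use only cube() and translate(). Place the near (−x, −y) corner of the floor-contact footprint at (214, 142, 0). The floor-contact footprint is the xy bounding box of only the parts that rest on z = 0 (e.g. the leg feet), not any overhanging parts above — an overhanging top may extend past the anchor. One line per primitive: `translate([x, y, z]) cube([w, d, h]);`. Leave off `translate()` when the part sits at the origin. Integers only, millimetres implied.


translate([214, 142, 0]) cube([3514, 1902, 69]);


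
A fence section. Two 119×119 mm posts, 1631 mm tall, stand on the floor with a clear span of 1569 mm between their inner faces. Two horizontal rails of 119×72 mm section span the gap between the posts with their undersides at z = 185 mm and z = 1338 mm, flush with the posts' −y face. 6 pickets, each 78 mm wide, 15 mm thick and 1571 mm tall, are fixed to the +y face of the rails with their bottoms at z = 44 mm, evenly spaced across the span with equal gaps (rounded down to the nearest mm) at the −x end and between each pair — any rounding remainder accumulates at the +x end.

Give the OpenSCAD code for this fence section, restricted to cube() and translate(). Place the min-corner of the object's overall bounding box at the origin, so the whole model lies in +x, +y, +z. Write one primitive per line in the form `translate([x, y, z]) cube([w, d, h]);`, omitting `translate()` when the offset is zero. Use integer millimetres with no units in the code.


cube([119, 119, 1631]);
translate([1688, 0, 0]) cube([119, 119, 1631]);
translate([119, 0, 185]) cube([1569, 119, 72]);
translate([119, 0, 1338]) cube([1569, 119, 72]);
translate([276, 119, 44]) cube([78, 15, 1571]);
translate([511, 119, 44]) cube([78, 15, 1571]);
translate([746, 119, 44]) cube([78, 15, 1571]);
translate([981, 119, 44]) cube([78, 15, 1571]);
translate([1216, 119, 44]) cube([78, 15, 1571]);
translate([1451, 119, 44]) cube([78, 15, 1571]);


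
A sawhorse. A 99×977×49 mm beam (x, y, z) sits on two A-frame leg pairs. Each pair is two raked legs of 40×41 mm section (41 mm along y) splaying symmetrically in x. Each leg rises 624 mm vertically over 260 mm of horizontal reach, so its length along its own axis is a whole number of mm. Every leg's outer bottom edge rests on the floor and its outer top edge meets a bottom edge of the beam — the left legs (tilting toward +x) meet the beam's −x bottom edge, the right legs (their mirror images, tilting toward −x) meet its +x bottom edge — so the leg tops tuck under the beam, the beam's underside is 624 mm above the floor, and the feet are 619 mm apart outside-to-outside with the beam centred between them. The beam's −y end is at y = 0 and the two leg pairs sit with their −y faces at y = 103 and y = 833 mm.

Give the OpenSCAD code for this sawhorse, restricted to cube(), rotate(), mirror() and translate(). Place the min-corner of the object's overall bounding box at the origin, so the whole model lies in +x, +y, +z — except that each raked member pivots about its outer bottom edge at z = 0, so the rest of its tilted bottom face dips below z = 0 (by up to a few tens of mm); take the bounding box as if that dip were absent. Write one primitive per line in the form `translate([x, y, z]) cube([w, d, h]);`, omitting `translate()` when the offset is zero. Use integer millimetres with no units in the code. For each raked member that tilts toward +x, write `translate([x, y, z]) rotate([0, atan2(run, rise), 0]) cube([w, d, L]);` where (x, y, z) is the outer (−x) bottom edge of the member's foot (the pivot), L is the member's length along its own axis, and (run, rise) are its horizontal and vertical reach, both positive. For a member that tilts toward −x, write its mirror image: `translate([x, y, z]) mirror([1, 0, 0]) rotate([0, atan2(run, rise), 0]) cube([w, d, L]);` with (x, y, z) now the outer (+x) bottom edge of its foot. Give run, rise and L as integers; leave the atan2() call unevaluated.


translate([260, 0, 624]) cube([99, 977, 49]);
translate([0, 103, 0]) rotate([0, atan2(260, 624), 0]) cube([40, 41, 676]);
translate([619, 103, 0]) mirror([1, 0, 0]) rotate([0, atan2(260, 624), 0]) cube([40, 41, 676]);
translate([0, 833, 0]) rotate([0, atan2(260, 624), 0]) cube([40, 41, 676]);
translate([619, 833, 0]) mirror([1, 0, 0]) rotate([0, atan2(260, 624), 0]) cube([40, 41, 676]);


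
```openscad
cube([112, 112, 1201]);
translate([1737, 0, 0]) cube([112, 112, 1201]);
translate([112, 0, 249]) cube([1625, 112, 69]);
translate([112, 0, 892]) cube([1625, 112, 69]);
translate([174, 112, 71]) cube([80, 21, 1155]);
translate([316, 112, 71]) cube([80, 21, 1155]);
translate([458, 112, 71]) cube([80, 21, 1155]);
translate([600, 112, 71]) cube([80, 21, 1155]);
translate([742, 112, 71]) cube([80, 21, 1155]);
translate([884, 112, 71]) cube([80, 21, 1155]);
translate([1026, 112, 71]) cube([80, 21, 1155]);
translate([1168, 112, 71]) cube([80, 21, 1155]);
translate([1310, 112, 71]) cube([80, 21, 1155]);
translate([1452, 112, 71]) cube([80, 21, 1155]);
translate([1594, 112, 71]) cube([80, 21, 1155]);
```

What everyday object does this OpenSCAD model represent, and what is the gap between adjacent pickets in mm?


A fence section. The picket gap is 62 mm.

Two posts, two rails, 11 pickets — a fence section. Span 1625 mm holds 11 pickets of 80 mm with 12 equal gaps: ⌊(1625 − 11·80) / 12⌋ = 62 mm.


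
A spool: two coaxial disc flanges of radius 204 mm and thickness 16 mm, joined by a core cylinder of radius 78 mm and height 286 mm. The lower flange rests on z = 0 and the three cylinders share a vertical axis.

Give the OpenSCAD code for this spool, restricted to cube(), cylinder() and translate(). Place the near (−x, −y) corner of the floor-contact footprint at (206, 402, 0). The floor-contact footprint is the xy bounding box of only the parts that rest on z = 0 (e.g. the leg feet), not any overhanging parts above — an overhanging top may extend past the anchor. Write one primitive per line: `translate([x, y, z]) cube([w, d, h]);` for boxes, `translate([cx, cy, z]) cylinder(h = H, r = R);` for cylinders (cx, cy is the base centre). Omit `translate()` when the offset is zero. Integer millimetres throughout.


translate([410, 606, 0]) cylinder(h = 16, r = 204);
translate([410, 606, 16]) cylinder(h = 286, r = 78);
translate([410, 606, 302]) cylinder(h = 16, r = 204);


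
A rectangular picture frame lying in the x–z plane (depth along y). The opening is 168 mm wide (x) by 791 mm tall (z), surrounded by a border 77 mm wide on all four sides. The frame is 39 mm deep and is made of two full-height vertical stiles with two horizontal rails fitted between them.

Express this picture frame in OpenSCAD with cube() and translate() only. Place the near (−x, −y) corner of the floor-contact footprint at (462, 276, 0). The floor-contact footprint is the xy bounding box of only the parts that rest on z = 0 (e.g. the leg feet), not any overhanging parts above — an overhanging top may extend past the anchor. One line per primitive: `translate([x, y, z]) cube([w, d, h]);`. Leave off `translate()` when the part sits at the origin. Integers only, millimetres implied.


translate([462, 276, 0]) cube([77, 39, 945]);
translate([707, 276, 0]) cube([77, 39, 945]);
translate([539, 276, 0]) cube([168, 39, 77]);
translate([539, 276, 868]) cube([168, 39, 77]);


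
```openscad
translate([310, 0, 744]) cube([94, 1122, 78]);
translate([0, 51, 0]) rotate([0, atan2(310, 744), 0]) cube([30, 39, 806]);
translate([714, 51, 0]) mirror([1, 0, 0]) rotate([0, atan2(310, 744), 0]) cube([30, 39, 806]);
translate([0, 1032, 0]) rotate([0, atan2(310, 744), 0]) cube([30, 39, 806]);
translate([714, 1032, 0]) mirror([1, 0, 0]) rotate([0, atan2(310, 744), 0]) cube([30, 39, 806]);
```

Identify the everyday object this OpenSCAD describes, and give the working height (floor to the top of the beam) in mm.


A sawhorse. The overall height is 822 mm.

A beam across two mirrored pairs of raked legs — a sawhorse. The beam's underside is at z = 744 (matching the legs' vertical rise in atan2(310, 744)) and the beam is 78 mm tall, so its top is at 744 + 78 = 822 mm. The raked legs top out at the beam's underside, so that is the highest point.


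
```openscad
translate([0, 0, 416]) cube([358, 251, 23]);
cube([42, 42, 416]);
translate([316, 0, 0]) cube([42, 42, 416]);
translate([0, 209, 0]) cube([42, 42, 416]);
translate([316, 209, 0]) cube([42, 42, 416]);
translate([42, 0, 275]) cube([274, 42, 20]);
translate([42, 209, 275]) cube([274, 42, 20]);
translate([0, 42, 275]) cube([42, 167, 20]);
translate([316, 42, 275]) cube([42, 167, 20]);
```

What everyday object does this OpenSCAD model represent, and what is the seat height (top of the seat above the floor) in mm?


A stool. The seat height is 439 mm.

A 358×251×23 slab at z = 416 on four corner posts — a stool. The seat top is 416 + 23 = 439 mm.


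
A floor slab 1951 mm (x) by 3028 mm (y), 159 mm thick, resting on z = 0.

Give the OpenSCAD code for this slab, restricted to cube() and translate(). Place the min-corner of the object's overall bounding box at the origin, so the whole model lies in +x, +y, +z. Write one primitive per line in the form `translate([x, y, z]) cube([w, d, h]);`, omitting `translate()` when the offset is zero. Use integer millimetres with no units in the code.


cube([1951, 3028, 159]);
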